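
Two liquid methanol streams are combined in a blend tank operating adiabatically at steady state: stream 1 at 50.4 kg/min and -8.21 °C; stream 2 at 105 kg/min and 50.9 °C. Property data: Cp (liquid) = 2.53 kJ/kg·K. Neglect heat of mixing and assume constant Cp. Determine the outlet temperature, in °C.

T_out = 31.7 °C

Adiabatic, steady state ⇒ Σ ṁᵢCp,ᵢ(T_out − Tᵢ) = 0
Σ ṁᵢCp,ᵢTᵢ = 50.4×2.53×-8.21 + 105×2.53×50.9 = 12475
Σ ṁᵢCp,ᵢ = 50.4×2.53 + 105×2.53 = 393.16
T_out = 12475 / 393.16 = 31.729 °C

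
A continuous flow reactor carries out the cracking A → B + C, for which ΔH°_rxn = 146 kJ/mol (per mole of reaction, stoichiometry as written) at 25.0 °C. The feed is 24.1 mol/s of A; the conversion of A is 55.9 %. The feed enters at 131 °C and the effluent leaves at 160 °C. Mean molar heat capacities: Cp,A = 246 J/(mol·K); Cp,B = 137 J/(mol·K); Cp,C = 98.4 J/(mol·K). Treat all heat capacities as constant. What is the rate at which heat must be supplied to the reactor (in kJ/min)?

Extent of reaction ξ = 0.559 × 24.1 = 13.472 mol/s
Reaction term: ξ·ΔH°_rxn = 13.472 × 146 = 1966.9 kJ/s
Sensible, feed 131→25 °C: -628.43 kJ/s
Outlet flows (mol/s): A 10.628, B 13.472, C 13.472
Sensible, products 25→160 °C: 781.08 kJ/s
Q = ΔH = 2119.5 kJ/s = 2119.5 kW
Heat supplied = 127170 kJ/min

Q_in = 127000 kJ/min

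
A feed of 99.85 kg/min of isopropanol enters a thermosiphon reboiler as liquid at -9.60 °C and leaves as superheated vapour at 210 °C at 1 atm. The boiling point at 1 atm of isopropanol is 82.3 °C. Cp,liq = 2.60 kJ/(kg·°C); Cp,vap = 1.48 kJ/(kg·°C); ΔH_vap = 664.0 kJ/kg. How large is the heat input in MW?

Q = 1.82 MW

liquid -9.60→82.3 °C: 238.94 kJ/kg
vaporisation at 82.3 °C: 664 kJ/kg
vapour 82.3→210 °C: 189 kJ/kg
Δh = 238.94 + 664 + 189 = 1091.9 kJ/kg
Q = ṁ·Δh = 99.85 kg/min × 1091.9 kJ/kg = 109030 kJ/min
|Q| = 1817.2 kW = 1.8172 MW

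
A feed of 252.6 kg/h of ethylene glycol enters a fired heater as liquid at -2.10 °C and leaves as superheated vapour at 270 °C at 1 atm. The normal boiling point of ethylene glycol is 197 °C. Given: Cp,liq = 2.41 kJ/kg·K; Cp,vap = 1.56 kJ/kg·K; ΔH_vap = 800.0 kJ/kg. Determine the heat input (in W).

liquid -2.10→197 °C: 479.83 kJ/kg
vaporisation at 197 °C: 800 kJ/kg
vapour 197→270 °C: 113.88 kJ/kg
Δh = 479.83 + 800 + 113.88 = 1393.7 kJ/kg
Q = ṁ·Δh = 252.6 kg/h × 1393.7 kJ/kg = 352050 kJ/h
|Q| = 97.792 kW = 97792 W

Q = 97800 W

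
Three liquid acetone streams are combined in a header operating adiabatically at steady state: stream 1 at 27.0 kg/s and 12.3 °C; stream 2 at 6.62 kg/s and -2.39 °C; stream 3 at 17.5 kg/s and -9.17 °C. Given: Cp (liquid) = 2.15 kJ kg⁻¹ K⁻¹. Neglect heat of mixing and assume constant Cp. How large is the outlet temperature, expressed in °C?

T_out = 3.05 °C

Adiabatic, steady state ⇒ Σ ṁᵢCp,ᵢ(T_out − Tᵢ) = 0
T_out = Σ ṁᵢCp,ᵢTᵢ / Σ ṁᵢCp,ᵢ
      = 334.98 / 109.91 = 3.0478 °C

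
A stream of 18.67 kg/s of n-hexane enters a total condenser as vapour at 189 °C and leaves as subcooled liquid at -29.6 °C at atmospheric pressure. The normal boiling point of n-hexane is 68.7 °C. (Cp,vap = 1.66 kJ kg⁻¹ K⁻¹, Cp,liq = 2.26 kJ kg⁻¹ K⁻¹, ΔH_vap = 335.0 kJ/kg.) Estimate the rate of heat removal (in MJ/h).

Q_c = 50900 MJ/h

vapour 189→68.7 °C: -199.7 kJ/kg
condensation at 68.7 °C: -335 kJ/kg
liquid 68.7→-29.6 °C: -222.16 kJ/kg
Δh = -199.7 + -335 + -222.16 = -756.86 kJ/kg
Q = ṁ·Δh = 18.67 kg/s × -756.86 kJ/kg = -14131 kJ/s
|Q| = 14131 kW = 50870 MJ/h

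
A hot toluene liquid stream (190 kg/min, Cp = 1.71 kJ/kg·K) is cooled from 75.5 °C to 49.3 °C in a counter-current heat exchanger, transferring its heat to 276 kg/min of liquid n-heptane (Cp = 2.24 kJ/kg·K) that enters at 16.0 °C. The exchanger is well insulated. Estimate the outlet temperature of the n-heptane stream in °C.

Heat released by hot stream: Q = 190 × 1.71 × (75.5 − 49.3) = 8512.4 kJ/min
Energy balance on cold side (adiabatic exchanger): Q = ṁ_c·Cp_c·(T_c,out − T_c,in)
T_c,out = 16.0 + 8512.4/(276 × 2.24) = 29.769 °C

T_c,out = 29.8 °C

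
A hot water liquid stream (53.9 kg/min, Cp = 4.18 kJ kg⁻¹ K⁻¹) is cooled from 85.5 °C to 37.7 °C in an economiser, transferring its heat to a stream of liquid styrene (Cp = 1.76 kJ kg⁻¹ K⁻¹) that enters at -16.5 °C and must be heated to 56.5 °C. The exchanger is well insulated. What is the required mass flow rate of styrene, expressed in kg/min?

Heat released by hot stream: Q = 53.9 × 4.18 × (85.5 − 37.7) = 10769 kJ/min
Energy balance on cold side (adiabatic exchanger): Q = ṁ_c·Cp_c·(T_c,out − T_c,in)
ṁ_c = 10769 / [1.76 × (56.5 − -16.5)] = 83.822 kg/min

ṁ_c = 83.8 kg/min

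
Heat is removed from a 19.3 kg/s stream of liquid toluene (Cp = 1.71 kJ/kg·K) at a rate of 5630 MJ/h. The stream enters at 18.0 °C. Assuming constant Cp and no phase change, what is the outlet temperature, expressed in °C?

T_out = -29.4 °C

Q = 5630 MJ/h = 1563.9 kJ/s
ΔT = Q/(ṁ·Cp) = 1563.9/(19.3×1.71) = 47.386 K
T_out = 18.0 − 47.386 = -29.386 °C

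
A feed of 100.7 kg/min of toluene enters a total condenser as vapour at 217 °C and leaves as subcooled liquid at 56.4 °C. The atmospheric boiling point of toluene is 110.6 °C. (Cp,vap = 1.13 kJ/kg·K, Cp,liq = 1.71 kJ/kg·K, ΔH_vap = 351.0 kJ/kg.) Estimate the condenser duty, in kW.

vapour 217→110.6 °C: -120.23 kJ/kg
condensation at 110.6 °C: -351 kJ/kg
liquid 110.6→56.4 °C: -92.682 kJ/kg
Δh = -120.23 + -351 + -92.682 = -563.91 kJ/kg
Q = ṁ·Δh = 100.7 kg/min × -563.91 kJ/kg = -56786 kJ/min
|Q| = 946.44 kW

Q_c = 946 kW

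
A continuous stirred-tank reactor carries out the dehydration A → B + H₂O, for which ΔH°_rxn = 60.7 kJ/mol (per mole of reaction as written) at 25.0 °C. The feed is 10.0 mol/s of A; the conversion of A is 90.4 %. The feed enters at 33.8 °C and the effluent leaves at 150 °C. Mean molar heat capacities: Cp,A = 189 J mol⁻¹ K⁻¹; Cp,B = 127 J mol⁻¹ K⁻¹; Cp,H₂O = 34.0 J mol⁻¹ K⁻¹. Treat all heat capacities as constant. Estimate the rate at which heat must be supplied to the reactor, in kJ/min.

Q_in = 44200 kJ/min

Extent of reaction ξ = 0.904 × 10.0 = 9.04 mol/s
Reaction term: ξ·ΔH°_rxn = 9.04 × 60.7 = 548.73 kJ/s
Sensible, feed 33.8→25 °C: -16.632 kJ/s
Outlet flows (mol/s): A 0.96, B 9.04, H₂O 9.04
Sensible, products 25→150 °C: 204.61 kJ/s
Q = ΔH = 736.71 kJ/s = 736.71 kW
Heat supplied = 44202 kJ/min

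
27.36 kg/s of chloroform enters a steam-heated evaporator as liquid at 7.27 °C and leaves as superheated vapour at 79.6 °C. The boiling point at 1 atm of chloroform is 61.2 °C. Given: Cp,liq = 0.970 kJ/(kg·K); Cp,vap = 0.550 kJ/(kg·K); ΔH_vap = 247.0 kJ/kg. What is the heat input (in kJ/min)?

Q = 508000 kJ/min

liquid 7.27→61.2 °C: 52.312 kJ/kg
vaporisation at 61.2 °C: 247 kJ/kg
vapour 61.2→79.6 °C: 10.12 kJ/kg
Δh = 52.312 + 247 + 10.12 = 309.43 kJ/kg
Q = ṁ·Δh = 27.36 kg/s × 309.43 kJ/kg = 8466.1 kJ/s
|Q| = 8466.1 kW = 507960 kJ/min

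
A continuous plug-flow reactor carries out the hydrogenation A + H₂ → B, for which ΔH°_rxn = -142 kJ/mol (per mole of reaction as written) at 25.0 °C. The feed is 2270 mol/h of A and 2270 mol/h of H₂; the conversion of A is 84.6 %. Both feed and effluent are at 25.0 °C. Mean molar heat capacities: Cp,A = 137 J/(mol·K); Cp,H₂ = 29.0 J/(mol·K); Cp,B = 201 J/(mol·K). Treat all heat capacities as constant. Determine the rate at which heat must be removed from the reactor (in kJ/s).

Q_out = 75.7 kJ/s

Extent of reaction ξ = 0.846 × 2270 = 1920.4 mol/h
Reaction term: ξ·ΔH°_rxn = 1920.4 × -142 = -272700 kJ/h
Q = ΔH = -272700 kJ/h = -75.75 kW
Heat removed = 75.75 kJ/s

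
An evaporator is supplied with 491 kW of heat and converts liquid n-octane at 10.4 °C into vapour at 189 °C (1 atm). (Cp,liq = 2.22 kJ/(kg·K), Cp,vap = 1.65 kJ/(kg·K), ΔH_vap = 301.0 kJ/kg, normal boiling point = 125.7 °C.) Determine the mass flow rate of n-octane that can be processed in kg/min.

ṁ = 44.5 kg/min

Δh = 2.22×(125.7−10.4) + 301.0 + 1.65×(189−125.7) = 661.41 kJ/kg
Q = 491 kW = 491 kJ/s = 29460 kJ/min
ṁ = Q/Δh = 29460 / 661.41 = 44.541 kg/min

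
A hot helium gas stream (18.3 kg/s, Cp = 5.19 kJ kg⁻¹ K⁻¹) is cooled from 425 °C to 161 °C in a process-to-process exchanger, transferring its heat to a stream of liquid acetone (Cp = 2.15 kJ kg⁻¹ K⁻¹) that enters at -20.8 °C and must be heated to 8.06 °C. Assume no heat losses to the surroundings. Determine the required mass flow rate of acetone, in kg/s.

Heat released by hot stream: Q = 18.3 × 5.19 × (425 − 161) = 25074 kJ/s
Energy balance on cold side (adiabatic exchanger): Q = ṁ_c·Cp_c·(T_c,out − T_c,in)
ṁ_c = 25074 / [2.15 × (8.06 − -20.8)] = 404.1 kg/s

ṁ_c = 404 kg/s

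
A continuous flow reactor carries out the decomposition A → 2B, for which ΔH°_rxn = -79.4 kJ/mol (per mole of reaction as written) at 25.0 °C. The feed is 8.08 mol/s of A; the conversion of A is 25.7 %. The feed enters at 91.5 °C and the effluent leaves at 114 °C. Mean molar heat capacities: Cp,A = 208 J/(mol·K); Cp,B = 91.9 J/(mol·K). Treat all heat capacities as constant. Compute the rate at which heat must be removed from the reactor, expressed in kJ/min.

Extent of reaction ξ = 0.257 × 8.08 = 2.0766 mol/s
Reaction term: ξ·ΔH°_rxn = 2.0766 × -79.4 = -164.88 kJ/s
Sensible, feed 91.5→25 °C: -111.76 kJ/s
Outlet flows (mol/s): A 6.0034, B 4.1531
Sensible, products 25→114 °C: 145.1 kJ/s
Q = ΔH = -131.54 kJ/s = -131.54 kW
Heat removed = 7892.2 kJ/min

Q_out = 7890 kJ/min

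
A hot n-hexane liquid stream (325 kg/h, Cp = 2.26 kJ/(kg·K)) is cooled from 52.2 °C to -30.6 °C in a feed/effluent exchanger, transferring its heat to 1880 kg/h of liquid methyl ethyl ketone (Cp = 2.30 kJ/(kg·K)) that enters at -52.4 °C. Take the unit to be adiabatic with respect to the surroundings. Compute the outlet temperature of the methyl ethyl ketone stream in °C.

T_c,out = -38.3 °C

Heat released by hot stream: Q = 325 × 2.26 × (52.2 − -30.6) = 60817 kJ/h
Energy balance on cold side (adiabatic exchanger): Q = ṁ_c·Cp_c·(T_c,out − T_c,in)
T_c,out = -52.4 + 60817/(1880 × 2.30) = -38.335 °C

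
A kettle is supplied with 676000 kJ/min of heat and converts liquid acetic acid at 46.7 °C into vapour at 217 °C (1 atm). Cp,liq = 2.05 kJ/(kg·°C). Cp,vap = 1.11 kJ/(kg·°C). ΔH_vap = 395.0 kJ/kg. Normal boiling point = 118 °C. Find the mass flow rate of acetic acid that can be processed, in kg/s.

Δh = 2.05×(118−46.7) + 395.0 + 1.11×(217−118) = 651.05 kJ/kg
Q = 676000 kJ/min = 11267 kJ/s = 11267 kJ/s
ṁ = Q/Δh = 11267 / 651.05 = 17.305 kg/s

ṁ = 17.3 kg/s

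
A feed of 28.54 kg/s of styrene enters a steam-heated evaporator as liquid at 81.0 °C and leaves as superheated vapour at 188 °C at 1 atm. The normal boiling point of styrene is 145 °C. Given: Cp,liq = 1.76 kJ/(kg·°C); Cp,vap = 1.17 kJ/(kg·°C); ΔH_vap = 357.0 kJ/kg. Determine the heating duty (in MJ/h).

liquid 81.0→145 °C: 112.64 kJ/kg
vaporisation at 145 °C: 357 kJ/kg
vapour 145→188 °C: 50.31 kJ/kg
Δh = 112.64 + 357 + 50.31 = 519.95 kJ/kg
Q = ṁ·Δh = 28.54 kg/s × 519.95 kJ/kg = 14839 kJ/s
|Q| = 14839 kW = 53422 MJ/h

Q = 53400 MJ/h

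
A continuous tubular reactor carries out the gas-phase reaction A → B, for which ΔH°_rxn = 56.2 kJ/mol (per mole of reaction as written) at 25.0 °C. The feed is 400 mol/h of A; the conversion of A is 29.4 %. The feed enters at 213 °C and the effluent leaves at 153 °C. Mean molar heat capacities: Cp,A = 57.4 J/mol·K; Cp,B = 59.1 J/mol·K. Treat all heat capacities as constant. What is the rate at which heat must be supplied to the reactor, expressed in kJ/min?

Extent of reaction ξ = 0.294 × 400 = 117.6 mol/h
Reaction term: ξ·ΔH°_rxn = 117.6 × 56.2 = 6609.1 kJ/h
Sensible, feed 213→25 °C: -4316.5 kJ/h
Outlet flows (mol/h): A 282.4, B 117.6
Sensible, products 25→153 °C: 2964.5 kJ/h
Q = ΔH = 5257.1 kJ/h = 1.4603 kW
Heat supplied = 87.618 kJ/min

Q_in = 87.6 kJ/min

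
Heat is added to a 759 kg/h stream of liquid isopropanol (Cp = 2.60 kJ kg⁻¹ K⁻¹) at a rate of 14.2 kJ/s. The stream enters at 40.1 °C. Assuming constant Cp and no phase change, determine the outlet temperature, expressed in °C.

T_out = 66.0 °C

Q = 14.2 kJ/s = 51120 kJ/h
ΔT = Q/(ṁ·Cp) = 51120/(759×2.60) = 25.905 K
T_out = 40.1 + 25.905 = 66.005 °C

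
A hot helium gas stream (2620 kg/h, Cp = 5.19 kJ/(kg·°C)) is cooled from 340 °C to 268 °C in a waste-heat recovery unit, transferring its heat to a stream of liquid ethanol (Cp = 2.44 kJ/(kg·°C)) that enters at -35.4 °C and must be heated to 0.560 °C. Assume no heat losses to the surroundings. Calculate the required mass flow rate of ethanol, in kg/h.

ṁ_c = 11200 kg/h

Heat released by hot stream: Q = 2620 × 5.19 × (340 − 268) = 979040 kJ/h
Energy balance on cold side (adiabatic exchanger): Q = ṁ_c·Cp_c·(T_c,out − T_c,in)
ṁ_c = 979040 / [2.44 × (0.560 − -35.4)] = 11158 kg/h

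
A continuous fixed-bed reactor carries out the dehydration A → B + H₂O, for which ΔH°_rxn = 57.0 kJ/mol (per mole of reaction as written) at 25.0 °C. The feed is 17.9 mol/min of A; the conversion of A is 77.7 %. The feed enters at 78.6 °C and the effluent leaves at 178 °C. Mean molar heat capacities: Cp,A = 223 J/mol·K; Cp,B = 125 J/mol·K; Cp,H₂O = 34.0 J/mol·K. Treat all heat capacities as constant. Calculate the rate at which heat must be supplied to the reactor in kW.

Extent of reaction ξ = 0.777 × 17.9 = 13.908 mol/min
Reaction term: ξ·ΔH°_rxn = 13.908 × 57.0 = 792.77 kJ/min
Sensible, feed 78.6→25 °C: -213.96 kJ/min
Outlet flows (mol/min): A 3.9917, B 13.908, H₂O 13.908
Sensible, products 25→178 °C: 474.54 kJ/min
Q = ΔH = 1053.4 kJ/min = 17.556 kW
Heat supplied = 17.556 kW

Q_in = 17.6 kW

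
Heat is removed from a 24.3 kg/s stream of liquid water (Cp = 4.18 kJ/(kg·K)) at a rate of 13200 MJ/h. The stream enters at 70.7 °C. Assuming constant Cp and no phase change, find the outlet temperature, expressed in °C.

Q = 13200 MJ/h = 3666.7 kJ/s
ΔT = Q/(ṁ·Cp) = 3666.7/(24.3×4.18) = 36.098 K
T_out = 70.7 − 36.098 = 34.602 °C

T_out = 34.6 °C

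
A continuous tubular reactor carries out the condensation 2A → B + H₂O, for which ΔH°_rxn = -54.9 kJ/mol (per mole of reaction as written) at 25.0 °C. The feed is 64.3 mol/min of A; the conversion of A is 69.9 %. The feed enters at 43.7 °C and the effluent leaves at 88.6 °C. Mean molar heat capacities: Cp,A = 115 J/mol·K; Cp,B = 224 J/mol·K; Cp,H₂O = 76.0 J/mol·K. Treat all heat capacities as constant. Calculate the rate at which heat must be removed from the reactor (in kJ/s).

Q_out = 13.4 kJ/s

Extent of reaction ξ = 0.699 × 64.3 / 2 = 22.473 mol/min
Reaction term: ξ·ΔH°_rxn = 22.473 × -54.9 = -1233.8 kJ/min
Sensible, feed 43.7→25 °C: -138.28 kJ/min
Outlet flows (mol/min): A 19.354, B 22.473, H₂O 22.473
Sensible, products 25→88.6 °C: 570.34 kJ/min
Q = ΔH = -801.7 kJ/min = -13.362 kW
Heat removed = 13.362 kJ/s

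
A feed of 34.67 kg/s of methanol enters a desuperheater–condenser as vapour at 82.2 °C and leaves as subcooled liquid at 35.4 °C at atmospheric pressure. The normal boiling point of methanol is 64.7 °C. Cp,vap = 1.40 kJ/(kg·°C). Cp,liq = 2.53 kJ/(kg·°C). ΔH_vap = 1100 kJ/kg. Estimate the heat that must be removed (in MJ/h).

Q_c = 150000 MJ/h

vapour 82.2→64.7 °C: -24.5 kJ/kg
condensation at 64.7 °C: -1100 kJ/kg
liquid 64.7→35.4 °C: -74.129 kJ/kg
Δh = -24.5 + -1100 + -74.129 = -1198.6 kJ/kg
Q = ṁ·Δh = 34.67 kg/s × -1198.6 kJ/kg = -41556 kJ/s
|Q| = 41556 kW = 149600 MJ/h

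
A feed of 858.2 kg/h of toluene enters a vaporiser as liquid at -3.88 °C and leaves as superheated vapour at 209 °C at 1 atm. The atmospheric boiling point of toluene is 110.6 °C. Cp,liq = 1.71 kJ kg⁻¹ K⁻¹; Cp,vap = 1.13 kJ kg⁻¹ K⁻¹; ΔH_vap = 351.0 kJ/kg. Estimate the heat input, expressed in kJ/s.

liquid -3.88→110.6 °C: 195.76 kJ/kg
vaporisation at 110.6 °C: 351 kJ/kg
vapour 110.6→209 °C: 111.19 kJ/kg
Δh = 195.76 + 351 + 111.19 = 657.95 kJ/kg
Q = ṁ·Δh = 858.2 kg/h × 657.95 kJ/kg = 564660 kJ/h
|Q| = 156.85 kW

Q = 157 kJ/s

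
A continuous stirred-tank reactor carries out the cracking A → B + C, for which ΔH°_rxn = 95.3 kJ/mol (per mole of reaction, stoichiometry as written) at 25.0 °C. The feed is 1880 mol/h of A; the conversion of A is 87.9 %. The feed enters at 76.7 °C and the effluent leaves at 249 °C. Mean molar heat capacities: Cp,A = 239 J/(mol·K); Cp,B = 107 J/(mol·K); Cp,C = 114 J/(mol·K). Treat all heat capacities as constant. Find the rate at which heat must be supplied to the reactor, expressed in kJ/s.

Extent of reaction ξ = 0.879 × 1880 = 1652.5 mol/h
Reaction term: ξ·ΔH°_rxn = 1652.5 × 95.3 = 157490 kJ/h
Sensible, feed 76.7→25 °C: -23230 kJ/h
Outlet flows (mol/h): A 227.48, B 1652.5, C 1652.5
Sensible, products 25→249 °C: 93985 kJ/h
Q = ΔH = 228240 kJ/h = 63.4 kW
Heat supplied = 63.4 kJ/s

Q_in = 63.4 kJ/s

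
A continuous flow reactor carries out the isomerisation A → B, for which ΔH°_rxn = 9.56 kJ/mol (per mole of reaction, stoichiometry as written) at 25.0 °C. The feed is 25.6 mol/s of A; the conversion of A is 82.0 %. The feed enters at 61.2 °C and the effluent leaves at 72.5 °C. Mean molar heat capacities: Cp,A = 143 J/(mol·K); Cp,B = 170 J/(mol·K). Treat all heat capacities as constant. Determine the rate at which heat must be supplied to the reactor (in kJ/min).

Q_in = 16100 kJ/min

Extent of reaction ξ = 0.820 × 25.6 = 20.992 mol/s
Reaction term: ξ·ΔH°_rxn = 20.992 × 9.56 = 200.68 kJ/s
Sensible, feed 61.2→25 °C: -132.52 kJ/s
Outlet flows (mol/s): A 4.608, B 20.992
Sensible, products 25→72.5 °C: 200.81 kJ/s
Q = ΔH = 268.97 kJ/s = 268.97 kW
Heat supplied = 16138 kJ/min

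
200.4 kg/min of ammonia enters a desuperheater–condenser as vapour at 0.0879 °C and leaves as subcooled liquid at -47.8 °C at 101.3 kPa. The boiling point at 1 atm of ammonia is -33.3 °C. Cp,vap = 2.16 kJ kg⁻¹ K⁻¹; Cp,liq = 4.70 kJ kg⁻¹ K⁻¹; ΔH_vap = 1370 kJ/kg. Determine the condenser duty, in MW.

vapour 0.0879→-33.3 °C: -72.118 kJ/kg
condensation at -33.3 °C: -1370 kJ/kg
liquid -33.3→-47.8 °C: -68.15 kJ/kg
Δh = -72.118 + -1370 + -68.15 = -1510.3 kJ/kg
Q = ṁ·Δh = 200.4 kg/min × -1510.3 kJ/kg = -302660 kJ/min
|Q| = 5044.3 kW = 5.0443 MW

Q_c = 5.04 MW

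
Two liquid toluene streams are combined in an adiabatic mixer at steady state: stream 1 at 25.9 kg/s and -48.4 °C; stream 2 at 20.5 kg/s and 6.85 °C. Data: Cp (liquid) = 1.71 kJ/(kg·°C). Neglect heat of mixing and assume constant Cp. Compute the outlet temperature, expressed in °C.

Adiabatic, steady state ⇒ Σ ṁᵢCp,ᵢ(T_out − Tᵢ) = 0
T_out = Σ ṁᵢCp,ᵢTᵢ / Σ ṁᵢCp,ᵢ
      = -1903.5 / 79.344 = -23.99 °C

T_out = -24.0 °C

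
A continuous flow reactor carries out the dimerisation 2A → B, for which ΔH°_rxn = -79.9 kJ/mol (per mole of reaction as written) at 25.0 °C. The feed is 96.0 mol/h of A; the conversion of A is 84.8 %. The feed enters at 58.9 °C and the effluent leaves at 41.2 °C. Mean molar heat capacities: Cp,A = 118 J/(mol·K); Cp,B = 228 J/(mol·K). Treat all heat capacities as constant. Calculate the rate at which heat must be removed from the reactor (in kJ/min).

Q_out = 57.6 kJ/min

Extent of reaction ξ = 0.848 × 96.0 / 2 = 40.704 mol/h
Reaction term: ξ·ΔH°_rxn = 40.704 × -79.9 = -3252.2 kJ/h
Sensible, feed 58.9→25 °C: -384.02 kJ/h
Outlet flows (mol/h): A 14.592, B 40.704
Sensible, products 25→41.2 °C: 178.24 kJ/h
Q = ΔH = -3458 kJ/h = -0.96056 kW
Heat removed = 57.634 kJ/min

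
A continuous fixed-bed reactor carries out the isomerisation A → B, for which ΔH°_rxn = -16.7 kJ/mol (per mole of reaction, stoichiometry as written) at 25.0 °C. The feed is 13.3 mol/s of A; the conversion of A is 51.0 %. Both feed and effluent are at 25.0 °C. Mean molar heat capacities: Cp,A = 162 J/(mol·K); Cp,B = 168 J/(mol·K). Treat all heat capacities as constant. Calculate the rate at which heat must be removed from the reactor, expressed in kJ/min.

Q_out = 6800 kJ/min

Extent of reaction ξ = 0.510 × 13.3 = 6.783 mol/s
Reaction term: ξ·ΔH°_rxn = 6.783 × -16.7 = -113.28 kJ/s
Q = ΔH = -113.28 kJ/s = -113.28 kW
Heat removed = 6796.6 kJ/min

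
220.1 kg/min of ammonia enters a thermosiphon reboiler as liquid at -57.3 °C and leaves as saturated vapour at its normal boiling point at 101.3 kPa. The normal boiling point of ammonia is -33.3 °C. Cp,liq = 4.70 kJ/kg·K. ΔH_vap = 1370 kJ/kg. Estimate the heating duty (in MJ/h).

Q = 19600 MJ/h

liquid -57.3→-33.3 °C: 112.8 kJ/kg
vaporisation at -33.3 °C: 1370 kJ/kg
Δh = 112.8 + 1370 = 1482.8 kJ/kg
Q = ṁ·Δh = 220.1 kg/min × 1482.8 kJ/kg = 326360 kJ/min
|Q| = 5439.4 kW = 19582 MJ/h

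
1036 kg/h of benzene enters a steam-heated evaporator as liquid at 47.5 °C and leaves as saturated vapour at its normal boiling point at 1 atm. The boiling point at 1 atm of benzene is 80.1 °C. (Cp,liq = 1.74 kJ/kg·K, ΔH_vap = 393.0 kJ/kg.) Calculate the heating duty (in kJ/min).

Q = 7770 kJ/min

liquid 47.5→80.1 °C: 56.724 kJ/kg
vaporisation at 80.1 °C: 393 kJ/kg
Δh = 56.724 + 393 = 449.72 kJ/kg
Q = ṁ·Δh = 1036 kg/h × 449.72 kJ/kg = 465910 kJ/h
|Q| = 129.42 kW = 7765.2 kJ/min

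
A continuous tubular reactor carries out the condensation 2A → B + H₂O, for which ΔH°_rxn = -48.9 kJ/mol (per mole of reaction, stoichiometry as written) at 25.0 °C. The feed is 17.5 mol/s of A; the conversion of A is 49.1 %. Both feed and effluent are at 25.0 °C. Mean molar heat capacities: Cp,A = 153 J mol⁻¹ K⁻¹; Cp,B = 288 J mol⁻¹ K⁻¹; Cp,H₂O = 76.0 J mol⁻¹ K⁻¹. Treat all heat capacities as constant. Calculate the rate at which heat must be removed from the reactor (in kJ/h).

Extent of reaction ξ = 0.491 × 17.5 / 2 = 4.2962 mol/s
Reaction term: ξ·ΔH°_rxn = 4.2962 × -48.9 = -210.09 kJ/s
Q = ΔH = -210.09 kJ/s = -210.09 kW
Heat removed = 756310 kJ/h

Q_out = 756000 kJ/h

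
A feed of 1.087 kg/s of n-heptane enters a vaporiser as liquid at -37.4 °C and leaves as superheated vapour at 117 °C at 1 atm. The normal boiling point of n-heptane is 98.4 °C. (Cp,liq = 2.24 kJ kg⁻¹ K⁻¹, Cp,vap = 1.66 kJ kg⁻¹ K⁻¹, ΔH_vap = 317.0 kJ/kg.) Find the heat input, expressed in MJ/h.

liquid -37.4→98.4 °C: 304.19 kJ/kg
vaporisation at 98.4 °C: 317 kJ/kg
vapour 98.4→117 °C: 30.876 kJ/kg
Δh = 304.19 + 317 + 30.876 = 652.07 kJ/kg
Q = ṁ·Δh = 1.087 kg/s × 652.07 kJ/kg = 708.8 kJ/s
|Q| = 708.8 kW = 2551.7 MJ/h

Q = 2550 MJ/h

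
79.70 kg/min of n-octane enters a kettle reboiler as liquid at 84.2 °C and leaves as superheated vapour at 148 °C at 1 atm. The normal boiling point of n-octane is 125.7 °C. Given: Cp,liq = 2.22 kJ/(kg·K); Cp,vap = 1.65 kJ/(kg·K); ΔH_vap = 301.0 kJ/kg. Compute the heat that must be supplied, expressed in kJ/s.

liquid 84.2→125.7 °C: 92.13 kJ/kg
vaporisation at 125.7 °C: 301 kJ/kg
vapour 125.7→148 °C: 36.795 kJ/kg
Δh = 92.13 + 301 + 36.795 = 429.93 kJ/kg
Q = ṁ·Δh = 79.70 kg/min × 429.93 kJ/kg = 34265 kJ/min
|Q| = 571.08 kW

Q = 571 kJ/s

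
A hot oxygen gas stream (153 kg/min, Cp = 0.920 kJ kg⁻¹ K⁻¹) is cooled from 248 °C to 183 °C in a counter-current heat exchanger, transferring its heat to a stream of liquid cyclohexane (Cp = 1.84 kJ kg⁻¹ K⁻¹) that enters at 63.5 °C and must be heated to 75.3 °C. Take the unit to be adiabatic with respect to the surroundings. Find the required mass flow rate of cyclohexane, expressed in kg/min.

ṁ_c = 421 kg/min

Heat released by hot stream: Q = 153 × 0.920 × (248 − 183) = 9149.4 kJ/min
Energy balance on cold side (adiabatic exchanger): Q = ṁ_c·Cp_c·(T_c,out − T_c,in)
ṁ_c = 9149.4 / [1.84 × (75.3 − 63.5)] = 421.4 kg/min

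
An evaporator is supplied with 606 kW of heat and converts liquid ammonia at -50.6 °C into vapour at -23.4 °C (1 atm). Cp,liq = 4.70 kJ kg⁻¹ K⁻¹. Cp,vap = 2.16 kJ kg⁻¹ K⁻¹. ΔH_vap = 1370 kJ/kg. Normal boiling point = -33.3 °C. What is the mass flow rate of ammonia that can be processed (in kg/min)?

Δh = 4.70×(-33.3−-50.6) + 1370 + 2.16×(-23.4−-33.3) = 1472.7 kJ/kg
Q = 606 kW = 606 kJ/s = 36360 kJ/min
ṁ = Q/Δh = 36360 / 1472.7 = 24.689 kg/min

ṁ = 24.7 kg/min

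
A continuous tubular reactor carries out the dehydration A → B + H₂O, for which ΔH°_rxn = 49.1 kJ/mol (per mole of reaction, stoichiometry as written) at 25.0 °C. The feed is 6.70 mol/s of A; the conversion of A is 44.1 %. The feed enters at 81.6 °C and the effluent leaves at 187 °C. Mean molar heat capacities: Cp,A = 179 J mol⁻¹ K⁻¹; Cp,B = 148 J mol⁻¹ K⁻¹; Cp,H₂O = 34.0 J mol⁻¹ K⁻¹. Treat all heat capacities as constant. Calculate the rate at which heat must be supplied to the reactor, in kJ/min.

Extent of reaction ξ = 0.441 × 6.70 = 2.9547 mol/s
Reaction term: ξ·ΔH°_rxn = 2.9547 × 49.1 = 145.08 kJ/s
Sensible, feed 81.6→25 °C: -67.88 kJ/s
Outlet flows (mol/s): A 3.7453, B 2.9547, H₂O 2.9547
Sensible, products 25→187 °C: 195.72 kJ/s
Q = ΔH = 272.92 kJ/s = 272.92 kW
Heat supplied = 16375 kJ/min

Q_in = 16400 kJ/min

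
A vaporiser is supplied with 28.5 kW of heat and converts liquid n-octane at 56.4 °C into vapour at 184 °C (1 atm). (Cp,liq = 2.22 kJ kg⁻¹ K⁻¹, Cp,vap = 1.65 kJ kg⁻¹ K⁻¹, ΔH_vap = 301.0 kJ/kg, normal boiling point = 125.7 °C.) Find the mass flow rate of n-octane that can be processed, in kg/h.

ṁ = 186 kg/h

Δh = 2.22×(125.7−56.4) + 301.0 + 1.65×(184−125.7) = 551.04 kJ/kg
Q = 28.5 kW = 28.5 kJ/s = 102600 kJ/h
ṁ = Q/Δh = 102600 / 551.04 = 186.19 kg/h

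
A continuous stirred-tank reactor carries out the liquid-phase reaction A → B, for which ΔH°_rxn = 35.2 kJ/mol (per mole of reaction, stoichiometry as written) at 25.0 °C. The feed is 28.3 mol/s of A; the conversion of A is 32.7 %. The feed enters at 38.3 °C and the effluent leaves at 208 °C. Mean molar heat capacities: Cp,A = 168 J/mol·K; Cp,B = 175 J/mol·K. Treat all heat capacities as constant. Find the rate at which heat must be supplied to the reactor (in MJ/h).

Q_in = 4120 MJ/h

Extent of reaction ξ = 0.327 × 28.3 = 9.2541 mol/s
Reaction term: ξ·ΔH°_rxn = 9.2541 × 35.2 = 325.74 kJ/s
Sensible, feed 38.3→25 °C: -63.234 kJ/s
Outlet flows (mol/s): A 19.046, B 9.2541
Sensible, products 25→208 °C: 881.91 kJ/s
Q = ΔH = 1144.4 kJ/s = 1144.4 kW
Heat supplied = 4119.9 MJ/h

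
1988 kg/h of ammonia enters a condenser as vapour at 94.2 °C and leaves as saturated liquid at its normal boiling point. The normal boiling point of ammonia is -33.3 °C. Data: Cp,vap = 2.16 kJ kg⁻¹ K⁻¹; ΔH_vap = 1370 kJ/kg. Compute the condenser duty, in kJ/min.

Q_c = 54500 kJ/min

vapour 94.2→-33.3 °C: -275.4 kJ/kg
condensation at -33.3 °C: -1370 kJ/kg
Δh = -275.4 + -1370 = -1645.4 kJ/kg
Q = ṁ·Δh = 1988 kg/h × -1645.4 kJ/kg = -3.2711e+06 kJ/h
|Q| = 908.63 kW = 54518 kJ/min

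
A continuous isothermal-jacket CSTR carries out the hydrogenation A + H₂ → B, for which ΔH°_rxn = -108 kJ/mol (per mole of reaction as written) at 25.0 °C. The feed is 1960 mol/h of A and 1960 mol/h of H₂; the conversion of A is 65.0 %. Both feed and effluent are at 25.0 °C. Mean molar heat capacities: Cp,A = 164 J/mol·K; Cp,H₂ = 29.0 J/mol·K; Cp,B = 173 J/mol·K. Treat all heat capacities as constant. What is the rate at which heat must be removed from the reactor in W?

Q_out = 38200 W

Extent of reaction ξ = 0.650 × 1960 = 1274 mol/h
Reaction term: ξ·ΔH°_rxn = 1274 × -108 = -137590 kJ/h
Q = ΔH = -137590 kJ/h = -38.22 kW
Heat removed = 38220 W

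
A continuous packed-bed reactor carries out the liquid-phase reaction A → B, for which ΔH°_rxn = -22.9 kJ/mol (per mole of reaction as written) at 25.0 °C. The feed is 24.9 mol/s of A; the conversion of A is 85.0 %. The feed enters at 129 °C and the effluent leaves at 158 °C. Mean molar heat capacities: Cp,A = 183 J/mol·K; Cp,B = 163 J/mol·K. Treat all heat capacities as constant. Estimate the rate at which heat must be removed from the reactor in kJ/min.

Extent of reaction ξ = 0.850 × 24.9 = 21.165 mol/s
Reaction term: ξ·ΔH°_rxn = 21.165 × -22.9 = -484.68 kJ/s
Sensible, feed 129→25 °C: -473.9 kJ/s
Outlet flows (mol/s): A 3.735, B 21.165
Sensible, products 25→158 °C: 549.74 kJ/s
Q = ΔH = -408.83 kJ/s = -408.83 kW
Heat removed = 24530 kJ/min

Q_out = 24500 kJ/min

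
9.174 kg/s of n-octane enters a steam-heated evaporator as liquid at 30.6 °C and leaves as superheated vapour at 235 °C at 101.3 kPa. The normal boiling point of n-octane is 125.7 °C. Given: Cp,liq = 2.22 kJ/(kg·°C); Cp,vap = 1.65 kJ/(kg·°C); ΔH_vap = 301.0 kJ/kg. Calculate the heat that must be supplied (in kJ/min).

Q = 381000 kJ/min

liquid 30.6→125.7 °C: 211.12 kJ/kg
vaporisation at 125.7 °C: 301 kJ/kg
vapour 125.7→235 °C: 180.34 kJ/kg
Δh = 211.12 + 301 + 180.34 = 692.47 kJ/kg
Q = ṁ·Δh = 9.174 kg/s × 692.47 kJ/kg = 6352.7 kJ/s
|Q| = 6352.7 kW = 381160 kJ/min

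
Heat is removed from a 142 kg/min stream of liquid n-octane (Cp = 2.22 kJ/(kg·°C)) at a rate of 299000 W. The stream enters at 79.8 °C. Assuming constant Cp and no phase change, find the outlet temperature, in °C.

T_out = 22.9 °C

Q = 299000 W = 17940 kJ/min
ΔT = Q/(ṁ·Cp) = 17940/(142×2.22) = 56.909 K
T_out = 79.8 − 56.909 = 22.891 °C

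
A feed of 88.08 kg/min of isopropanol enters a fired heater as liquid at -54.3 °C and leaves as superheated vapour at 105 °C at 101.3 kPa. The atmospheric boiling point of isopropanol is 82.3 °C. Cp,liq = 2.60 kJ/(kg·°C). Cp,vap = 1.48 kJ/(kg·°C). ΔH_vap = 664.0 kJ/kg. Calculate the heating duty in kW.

Q = 1550 kW

liquid -54.3→82.3 °C: 355.16 kJ/kg
vaporisation at 82.3 °C: 664 kJ/kg
vapour 82.3→105 °C: 33.596 kJ/kg
Δh = 355.16 + 664 + 33.596 = 1052.8 kJ/kg
Q = ṁ·Δh = 88.08 kg/min × 1052.8 kJ/kg = 92727 kJ/min
|Q| = 1545.4 kW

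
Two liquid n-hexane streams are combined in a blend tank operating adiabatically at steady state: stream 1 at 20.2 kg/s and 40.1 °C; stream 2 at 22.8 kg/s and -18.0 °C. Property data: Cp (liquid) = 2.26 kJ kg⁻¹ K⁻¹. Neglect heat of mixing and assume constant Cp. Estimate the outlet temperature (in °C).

T_out = 9.29 °C

Adiabatic, steady state ⇒ Σ ṁᵢCp,ᵢ(T_out − Tᵢ) = 0
T_out = Σ ṁᵢCp,ᵢTᵢ / Σ ṁᵢCp,ᵢ
      = 903.14 / 97.18 = 9.2935 °C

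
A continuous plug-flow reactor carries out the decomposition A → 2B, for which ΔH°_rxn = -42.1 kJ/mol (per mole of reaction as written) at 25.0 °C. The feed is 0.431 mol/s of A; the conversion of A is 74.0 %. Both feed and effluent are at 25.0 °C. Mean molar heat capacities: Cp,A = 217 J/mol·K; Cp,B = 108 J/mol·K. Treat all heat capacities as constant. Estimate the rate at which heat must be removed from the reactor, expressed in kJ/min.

Q_out = 806 kJ/min

Extent of reaction ξ = 0.740 × 0.431 = 0.31894 mol/s
Reaction term: ξ·ΔH°_rxn = 0.31894 × -42.1 = -13.427 kJ/s
Q = ΔH = -13.427 kJ/s = -13.427 kW
Heat removed = 805.64 kJ/min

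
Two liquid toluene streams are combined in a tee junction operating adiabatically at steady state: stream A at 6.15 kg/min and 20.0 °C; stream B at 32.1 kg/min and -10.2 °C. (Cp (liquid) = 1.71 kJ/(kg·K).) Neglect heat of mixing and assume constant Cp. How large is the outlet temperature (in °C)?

T_out = -5.34 °C

Energy balance with Q = 0: Σ ṁᵢCp,ᵢ(T_out − Tᵢ) = 0
T_out = Σ ṁᵢCp,ᵢTᵢ / Σ ṁᵢCp,ᵢ
      = -349.56 / 65.407 = -5.3443 °C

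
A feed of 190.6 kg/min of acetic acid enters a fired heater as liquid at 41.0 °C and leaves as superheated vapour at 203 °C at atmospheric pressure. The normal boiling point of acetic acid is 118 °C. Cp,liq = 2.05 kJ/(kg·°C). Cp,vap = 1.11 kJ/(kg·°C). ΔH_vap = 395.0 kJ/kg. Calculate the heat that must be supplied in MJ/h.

Q = 7400 MJ/h

liquid 41.0→118 °C: 157.85 kJ/kg
vaporisation at 118 °C: 395 kJ/kg
vapour 118→203 °C: 94.35 kJ/kg
Δh = 157.85 + 395 + 94.35 = 647.2 kJ/kg
Q = ṁ·Δh = 190.6 kg/min × 647.2 kJ/kg = 123360 kJ/min
|Q| = 2055.9 kW = 7401.4 MJ/h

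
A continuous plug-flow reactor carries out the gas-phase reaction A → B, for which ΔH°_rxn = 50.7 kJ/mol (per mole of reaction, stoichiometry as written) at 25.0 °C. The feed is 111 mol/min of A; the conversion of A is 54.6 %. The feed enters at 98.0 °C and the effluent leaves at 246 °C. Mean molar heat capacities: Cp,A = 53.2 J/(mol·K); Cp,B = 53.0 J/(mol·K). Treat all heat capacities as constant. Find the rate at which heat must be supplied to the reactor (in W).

Extent of reaction ξ = 0.546 × 111 = 60.606 mol/min
Reaction term: ξ·ΔH°_rxn = 60.606 × 50.7 = 3072.7 kJ/min
Sensible, feed 98.0→25 °C: -431.08 kJ/min
Outlet flows (mol/min): A 50.394, B 60.606
Sensible, products 25→246 °C: 1302.4 kJ/min
Q = ΔH = 3944 kJ/min = 65.734 kW
Heat supplied = 65734 W

Q_in = 65700 W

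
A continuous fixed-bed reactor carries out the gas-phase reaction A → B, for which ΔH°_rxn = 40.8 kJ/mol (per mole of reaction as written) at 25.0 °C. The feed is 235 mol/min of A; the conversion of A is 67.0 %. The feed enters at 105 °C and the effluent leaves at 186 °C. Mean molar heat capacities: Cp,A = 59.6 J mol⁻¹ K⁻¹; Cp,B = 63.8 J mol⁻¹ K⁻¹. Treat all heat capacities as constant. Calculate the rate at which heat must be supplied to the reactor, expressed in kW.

Q_in = 128 kW

Extent of reaction ξ = 0.670 × 235 = 157.45 mol/min
Reaction term: ξ·ΔH°_rxn = 157.45 × 40.8 = 6424 kJ/min
Sensible, feed 105→25 °C: -1120.5 kJ/min
Outlet flows (mol/min): A 77.55, B 157.45
Sensible, products 25→186 °C: 2361.4 kJ/min
Q = ΔH = 7664.9 kJ/min = 127.75 kW
Heat supplied = 127.75 kW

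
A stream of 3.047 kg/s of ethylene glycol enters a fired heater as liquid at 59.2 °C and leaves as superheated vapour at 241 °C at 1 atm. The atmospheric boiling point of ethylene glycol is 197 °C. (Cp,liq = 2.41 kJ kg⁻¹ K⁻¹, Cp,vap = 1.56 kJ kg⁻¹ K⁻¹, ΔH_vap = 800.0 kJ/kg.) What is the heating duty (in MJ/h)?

liquid 59.2→197 °C: 332.1 kJ/kg
vaporisation at 197 °C: 800 kJ/kg
vapour 197→241 °C: 68.64 kJ/kg
Δh = 332.1 + 800 + 68.64 = 1200.7 kJ/kg
Q = ṁ·Δh = 3.047 kg/s × 1200.7 kJ/kg = 3658.6 kJ/s
|Q| = 3658.6 kW = 13171 MJ/h

Q = 13200 MJ/h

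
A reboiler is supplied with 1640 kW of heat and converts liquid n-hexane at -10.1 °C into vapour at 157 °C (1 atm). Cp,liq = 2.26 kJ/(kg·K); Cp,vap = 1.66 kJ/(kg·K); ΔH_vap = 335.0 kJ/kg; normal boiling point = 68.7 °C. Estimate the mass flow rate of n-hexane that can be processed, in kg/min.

Δh = 2.26×(68.7−-10.1) + 335.0 + 1.66×(157−68.7) = 659.67 kJ/kg
Q = 1640 kW = 1640 kJ/s = 98400 kJ/min
ṁ = Q/Δh = 98400 / 659.67 = 149.17 kg/min

ṁ = 149 kg/min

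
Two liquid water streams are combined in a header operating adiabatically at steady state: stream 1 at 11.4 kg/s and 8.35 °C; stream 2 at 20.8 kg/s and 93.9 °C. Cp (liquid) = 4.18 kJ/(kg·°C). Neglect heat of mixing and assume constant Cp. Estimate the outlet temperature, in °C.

T_out = 63.6 °C

Adiabatic, steady state ⇒ Σ ṁᵢCp,ᵢ(T_out − Tᵢ) = 0
T_out = Σ ṁᵢCp,ᵢTᵢ / Σ ṁᵢCp,ᵢ
      = 8561.9 / 134.6 = 63.612 °C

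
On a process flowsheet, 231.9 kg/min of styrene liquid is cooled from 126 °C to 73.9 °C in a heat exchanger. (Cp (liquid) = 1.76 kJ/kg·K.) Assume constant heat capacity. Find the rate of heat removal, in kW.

Q_c = 354 kW

Q = ṁ·Cp·ΔT = 231.9 × 1.76 × (73.9 − 126) = -21264 kJ/min
Converting: 21264 / 60 s = 354.41 kW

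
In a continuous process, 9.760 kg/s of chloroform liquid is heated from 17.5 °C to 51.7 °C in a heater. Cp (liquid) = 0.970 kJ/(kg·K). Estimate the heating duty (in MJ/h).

Q = 1170 MJ/h

Q = ṁ·Cp·ΔT = 9.760 × 0.970 × (51.7 − 17.5) = 323.78 kJ/s
Heating duty = 1165.6 MJ/h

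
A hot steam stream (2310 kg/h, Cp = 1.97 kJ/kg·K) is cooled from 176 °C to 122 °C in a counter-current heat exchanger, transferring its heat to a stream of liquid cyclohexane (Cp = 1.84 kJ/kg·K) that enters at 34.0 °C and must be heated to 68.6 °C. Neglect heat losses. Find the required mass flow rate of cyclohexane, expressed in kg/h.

Heat released by hot stream: Q = 2310 × 1.97 × (176 − 122) = 245740 kJ/h
Energy balance on cold side (adiabatic exchanger): Q = ṁ_c·Cp_c·(T_c,out − T_c,in)
ṁ_c = 245740 / [1.84 × (68.6 − 34.0)] = 3859.9 kg/h

ṁ_c = 3860 kg/h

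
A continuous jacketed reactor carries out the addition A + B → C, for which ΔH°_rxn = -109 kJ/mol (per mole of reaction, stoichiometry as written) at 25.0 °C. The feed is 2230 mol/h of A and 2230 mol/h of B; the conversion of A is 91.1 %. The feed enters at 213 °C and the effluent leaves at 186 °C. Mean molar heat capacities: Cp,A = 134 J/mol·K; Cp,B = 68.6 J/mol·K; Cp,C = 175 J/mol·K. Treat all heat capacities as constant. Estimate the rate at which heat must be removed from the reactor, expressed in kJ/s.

Extent of reaction ξ = 0.911 × 2230 = 2031.5 mol/h
Reaction term: ξ·ΔH°_rxn = 2031.5 × -109 = -221440 kJ/h
Sensible, feed 213→25 °C: -84938 kJ/h
Outlet flows (mol/h): A 198.47, B 198.47, C 2031.5
Sensible, products 25→186 °C: 63712 kJ/h
Q = ΔH = -242660 kJ/h = -67.406 kW
Heat removed = 67.406 kJ/s

Q_out = 67.4 kJ/s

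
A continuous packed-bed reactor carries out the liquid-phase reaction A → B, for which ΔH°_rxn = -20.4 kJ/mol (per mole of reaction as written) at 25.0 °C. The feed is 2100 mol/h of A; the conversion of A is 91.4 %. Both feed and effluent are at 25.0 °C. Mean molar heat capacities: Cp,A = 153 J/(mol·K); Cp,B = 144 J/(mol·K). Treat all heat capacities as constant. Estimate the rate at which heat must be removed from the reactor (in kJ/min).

Extent of reaction ξ = 0.914 × 2100 = 1919.4 mol/h
Reaction term: ξ·ΔH°_rxn = 1919.4 × -20.4 = -39156 kJ/h
Q = ΔH = -39156 kJ/h = -10.877 kW
Heat removed = 652.6 kJ/min

Q_out = 653 kJ/min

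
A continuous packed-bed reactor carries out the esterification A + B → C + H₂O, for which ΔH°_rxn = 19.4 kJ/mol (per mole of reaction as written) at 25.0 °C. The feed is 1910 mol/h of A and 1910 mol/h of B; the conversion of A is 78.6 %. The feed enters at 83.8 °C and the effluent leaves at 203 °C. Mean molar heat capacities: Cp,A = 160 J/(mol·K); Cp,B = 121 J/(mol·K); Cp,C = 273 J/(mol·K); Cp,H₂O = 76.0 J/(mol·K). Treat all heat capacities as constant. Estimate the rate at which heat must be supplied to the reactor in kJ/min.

Extent of reaction ξ = 0.786 × 1910 = 1501.3 mol/h
Reaction term: ξ·ΔH°_rxn = 1501.3 × 19.4 = 29124 kJ/h
Sensible, feed 83.8→25 °C: -31559 kJ/h
Outlet flows (mol/h): A 408.74, B 408.74, C 1501.3, H₂O 1501.3
Sensible, products 25→203 °C: 113710 kJ/h
Q = ΔH = 111270 kJ/h = 30.909 kW
Heat supplied = 1854.5 kJ/min

Q_in = 1850 kJ/min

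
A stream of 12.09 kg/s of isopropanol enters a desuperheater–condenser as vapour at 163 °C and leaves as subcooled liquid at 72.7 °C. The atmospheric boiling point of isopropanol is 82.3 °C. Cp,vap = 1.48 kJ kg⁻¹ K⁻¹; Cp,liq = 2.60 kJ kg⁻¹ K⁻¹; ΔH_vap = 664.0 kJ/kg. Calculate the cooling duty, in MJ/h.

vapour 163→82.3 °C: -119.44 kJ/kg
condensation at 82.3 °C: -664 kJ/kg
liquid 82.3→72.7 °C: -24.96 kJ/kg
Δh = -119.44 + -664 + -24.96 = -808.4 kJ/kg
Q = ṁ·Δh = 12.09 kg/s × -808.4 kJ/kg = -9773.5 kJ/s
|Q| = 9773.5 kW = 35185 MJ/h

Q_c = 35200 MJ/h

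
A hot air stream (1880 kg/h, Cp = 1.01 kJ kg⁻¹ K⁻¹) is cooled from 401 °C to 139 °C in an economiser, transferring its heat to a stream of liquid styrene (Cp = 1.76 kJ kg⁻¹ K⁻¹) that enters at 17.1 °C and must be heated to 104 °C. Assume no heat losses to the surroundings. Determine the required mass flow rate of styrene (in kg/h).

ṁ_c = 3250 kg/h

Heat released by hot stream: Q = 1880 × 1.01 × (401 − 139) = 497490 kJ/h
Energy balance on cold side (adiabatic exchanger): Q = ṁ_c·Cp_c·(T_c,out − T_c,in)
ṁ_c = 497490 / [1.76 × (104 − 17.1)] = 3252.7 kg/h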